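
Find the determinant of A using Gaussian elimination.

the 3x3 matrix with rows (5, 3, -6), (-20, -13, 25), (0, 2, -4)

Forward elimination:
R2 <- R2 - (-4)*R1:  [  0  -1   1 ]
R3 <- R3 - (-2)*R2:  [  0   0  -2 ]
Upper-triangular form:
[ 5   3  -6 ]
[ 0  -1   1 ]
[ 0   0  -2 ]
det(A) = (-1)^0 * (5) * (-1) * (-2) = 10  (0 row swaps -> sign +1)

det(A) = 10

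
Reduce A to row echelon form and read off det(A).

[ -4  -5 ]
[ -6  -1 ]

det(A) = -26

Forward elimination:
R2 <- R2 - (3/2)*R1:  [    0  13/2 ]
Upper-triangular form:
[ -4    -5 ]
[  0  13/2 ]
det(A) = (-1)^0 * (-4) * (13/2) = -26  (0 row swaps -> sign +1)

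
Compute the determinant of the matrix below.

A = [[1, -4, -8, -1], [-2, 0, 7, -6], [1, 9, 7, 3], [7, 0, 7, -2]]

Forward elimination:
R2 <- R2 - (-2)*R1:  [  0  -8  -9  -8 ]
R3 <- R3 - (1)*R1:  [  0  13  15   4 ]
R4 <- R4 - (7)*R1:  [  0  28  63   5 ]
R3 <- R3 - (-13/8)*R2:  [   0    0  3/8   -9 ]
R4 <- R4 - (-7/2)*R2:  [    0     0  63/2   -23 ]
R4 <- R4 - (84)*R3:  [   0    0    0  733 ]
Upper-triangular form:
[ 1  -4   -8   -1 ]
[ 0  -8   -9   -8 ]
[ 0   0  3/8   -9 ]
[ 0   0    0  733 ]
det(A) = (-1)^0 * (1) * (-8) * (3/8) * (733) = -2199  (0 row swaps -> sign +1)

det(A) = -2199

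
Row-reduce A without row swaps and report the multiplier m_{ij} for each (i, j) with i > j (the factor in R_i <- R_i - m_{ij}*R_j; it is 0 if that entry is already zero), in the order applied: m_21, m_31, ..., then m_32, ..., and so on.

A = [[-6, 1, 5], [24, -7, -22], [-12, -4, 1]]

Forward elimination:
R2 <- R2 - (-4)*R1:  [  0  -3  -2 ]
R3 <- R3 - (2)*R1:  [  0  -6  -9 ]
R3 <- R3 - (2)*R2:  [  0   0  -5 ]
Multipliers (in order of application): m_{21} = -4, m_{31} = 2, m_{32} = 2

multipliers: -4, 2, 2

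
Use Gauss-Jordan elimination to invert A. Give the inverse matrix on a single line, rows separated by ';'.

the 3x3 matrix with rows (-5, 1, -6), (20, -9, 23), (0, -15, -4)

inverse = [-381/25 -94/25 31/25; -16/5 -4/5 1/5; 12 3 -1]

Gauss-Jordan on [A | I]:
R1 <- (1/-5)*R1:  [    1  -1/5   6/5  |  -1/5     0     0 ]
R2 <- R2 - (20)*R1:  [  0  -5  -1  |   4   1   0 ]
R2 <- (1/-5)*R2:  [    0     1   1/5  |  -4/5  -1/5     0 ]
R1 <- R1 - (-1/5)*R2:  [     1      0  31/25  |  -9/25  -1/25      0 ]
R3 <- R3 - (-15)*R2:  [   0    0   -1  |  -12   -3    1 ]
R3 <- (1/-1)*R3:  [  0   0   1  |  12   3  -1 ]
R1 <- R1 - (31/25)*R3:  [       1        0        0  |  -381/25   -94/25    31/25 ]
R2 <- R2 - (1/5)*R3:  [     0      1      0  |  -16/5   -4/5    1/5 ]
Right block of [I | A^{-1}] is the inverse:
[ -381/25  -94/25  31/25 ]
[   -16/5    -4/5    1/5 ]
[      12       3     -1 ]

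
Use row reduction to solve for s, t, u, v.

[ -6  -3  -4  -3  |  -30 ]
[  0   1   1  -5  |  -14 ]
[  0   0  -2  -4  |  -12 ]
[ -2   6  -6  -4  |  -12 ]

(3, 1, 0, 3)

Forward elimination on [A|b]:
R4 <- R4 - (1/3)*R1:  [     0      7  -14/3     -3     -2 ]
R4 <- R4 - (7)*R2:  [     0      0  -35/3     32     96 ]
R4 <- R4 - (35/6)*R3:  [     0      0      0  166/3    166 ]
Row echelon form:
[ -6  -3  -4     -3  |  -30 ]
[  0   1   1     -5  |  -14 ]
[  0   0  -2     -4  |  -12 ]
[  0   0   0  166/3  |  166 ]
Back-substitution:
v = (166) / (166/3) = 3
u = (-12 - (-4)*(3)) / -2 = 0
t = (-14 - (1)*(0) - (-5)*(3)) / 1 = 1
s = (-30 - (-3)*(1) - (-4)*(0) - (-3)*(3)) / -6 = 3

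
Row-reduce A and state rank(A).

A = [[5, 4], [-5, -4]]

Row reduction:
R2 <- R2 - (-1)*R1:  [ 0  0 ]
Row echelon form:
[ 5  4 ]
[ 0  0 ]
Nonzero rows / pivot columns: 1

rank(A) = 1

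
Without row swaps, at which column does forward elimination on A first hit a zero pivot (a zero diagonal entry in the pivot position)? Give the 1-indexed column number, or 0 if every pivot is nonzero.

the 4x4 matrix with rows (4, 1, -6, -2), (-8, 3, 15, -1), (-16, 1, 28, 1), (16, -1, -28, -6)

first zero-pivot column = 0

Naive forward elimination:
R2 <- R2 - (-2)*R1:  [  0   5   3  -5 ]
R3 <- R3 - (-4)*R1:  [  0   5   4  -7 ]
R4 <- R4 - (4)*R1:  [  0  -5  -4   2 ]
R3 <- R3 - (1)*R2:  [  0   0   1  -2 ]
R4 <- R4 - (-1)*R2:  [  0   0  -1  -3 ]
R4 <- R4 - (-1)*R3:  [  0   0   0  -5 ]
All pivots nonzero; naive elimination completes without hitting a zero pivot.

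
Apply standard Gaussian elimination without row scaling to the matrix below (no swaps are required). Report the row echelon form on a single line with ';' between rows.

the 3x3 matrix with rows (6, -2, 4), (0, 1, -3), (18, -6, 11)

Forward elimination:
R3 <- R3 - (3)*R1:  [  0   0  -1 ]
Row echelon form:
[ 6  -2   4 ]
[ 0   1  -3 ]
[ 0   0  -1 ]

REF = [6 -2 4; 0 1 -3; 0 0 -1]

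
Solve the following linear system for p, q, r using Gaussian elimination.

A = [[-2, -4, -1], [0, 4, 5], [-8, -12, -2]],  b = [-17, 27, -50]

(1, 3, 3)

Forward elimination on [A|b]:
R3 <- R3 - (4)*R1:  [  0   4   2  18 ]
R3 <- R3 - (1)*R2:  [  0   0  -3  -9 ]
Row echelon form:
[ -2  -4  -1  |  -17 ]
[  0   4   5  |   27 ]
[  0   0  -3  |   -9 ]
Back-substitution:
r = (-9) / -3 = 3
q = (27 - (5)*(3)) / 4 = 3
p = (-17 - (-4)*(3) - (-1)*(3)) / -2 = 1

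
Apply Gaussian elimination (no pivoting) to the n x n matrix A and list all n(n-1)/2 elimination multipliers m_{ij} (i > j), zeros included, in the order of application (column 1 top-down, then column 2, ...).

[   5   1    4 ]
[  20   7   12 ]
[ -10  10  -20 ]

multipliers: 4, -2, 4

Forward elimination:
R2 <- R2 - (4)*R1:  [  0   3  -4 ]
R3 <- R3 - (-2)*R1:  [   0   12  -12 ]
R3 <- R3 - (4)*R2:  [ 0  0  4 ]
Multipliers (in order of application): m_{21} = 4, m_{31} = -2, m_{32} = 4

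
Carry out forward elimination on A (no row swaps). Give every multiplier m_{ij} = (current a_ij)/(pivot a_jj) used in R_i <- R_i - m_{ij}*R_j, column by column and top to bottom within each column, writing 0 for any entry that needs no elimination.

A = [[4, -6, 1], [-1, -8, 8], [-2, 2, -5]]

Forward elimination:
R2 <- R2 - (-1/4)*R1:  [     0  -19/2   33/4 ]
R3 <- R3 - (-1/2)*R1:  [    0    -1  -9/2 ]
R3 <- R3 - (2/19)*R2:  [       0        0  -102/19 ]
Multipliers (in order of application): m_{21} = -1/4, m_{31} = -1/2, m_{32} = 2/19

multipliers: -1/4, -1/2, 2/19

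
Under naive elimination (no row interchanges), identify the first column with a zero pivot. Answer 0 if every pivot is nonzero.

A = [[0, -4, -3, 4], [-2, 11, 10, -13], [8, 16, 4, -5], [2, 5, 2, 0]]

Naive forward elimination:
Pivot entry (1,1) is zero but row 2 has -2 in column 1 -> naive elimination stops; a row interchange (e.g. R1 <-> R2) would be required here.

first zero-pivot column = 1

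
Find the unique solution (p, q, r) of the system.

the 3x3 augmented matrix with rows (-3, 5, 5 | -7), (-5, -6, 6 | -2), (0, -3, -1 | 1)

(4, -1, 2)

Forward elimination on [A|b]:
R2 <- R2 - (5/3)*R1:  [     0  -43/3   -7/3   29/3 ]
R3 <- R3 - (9/43)*R2:  [      0       0  -22/43  -44/43 ]
Row echelon form:
[ -3      5       5  |      -7 ]
[  0  -43/3    -7/3  |    29/3 ]
[  0      0  -22/43  |  -44/43 ]
Back-substitution:
r = (-44/43) / (-22/43) = 2
q = (29/3 - (-7/3)*(2)) / (-43/3) = -1
p = (-7 - (5)*(-1) - (5)*(2)) / -3 = 4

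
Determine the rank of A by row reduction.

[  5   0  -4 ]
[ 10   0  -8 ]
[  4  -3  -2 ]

rank(A) = 2

Row reduction:
R2 <- R2 - (2)*R1:  [ 0  0  0 ]
R3 <- R3 - (4/5)*R1:  [   0   -3  6/5 ]
R2 <-> R3   (pivot in column 2 was zero)
[ 5   0   -4 ]
[ 0  -3  6/5 ]
[ 0   0    0 ]
Row echelon form:
[ 5   0   -4 ]
[ 0  -3  6/5 ]
[ 0   0    0 ]
Nonzero rows / pivot columns: 2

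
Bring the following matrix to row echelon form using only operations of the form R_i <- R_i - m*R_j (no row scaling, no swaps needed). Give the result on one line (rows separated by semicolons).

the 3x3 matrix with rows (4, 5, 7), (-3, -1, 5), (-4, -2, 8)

Forward elimination:
R2 <- R2 - (-3/4)*R1:  [    0  11/4  41/4 ]
R3 <- R3 - (-1)*R1:  [  0   3  15 ]
R3 <- R3 - (12/11)*R2:  [     0      0  42/11 ]
Row echelon form:
[ 4     5      7 ]
[ 0  11/4   41/4 ]
[ 0     0  42/11 ]

REF = [4 5 7; 0 11/4 41/4; 0 0 42/11]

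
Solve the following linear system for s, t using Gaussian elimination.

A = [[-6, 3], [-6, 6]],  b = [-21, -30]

Forward elimination on [A|b]:
R2 <- R2 - (1)*R1:  [  0   3  -9 ]
Row echelon form:
[ -6  3  |  -21 ]
[  0  3  |   -9 ]
Back-substitution:
t = (-9) / 3 = -3
s = (-21 - (3)*(-3)) / -6 = 2

(2, -3)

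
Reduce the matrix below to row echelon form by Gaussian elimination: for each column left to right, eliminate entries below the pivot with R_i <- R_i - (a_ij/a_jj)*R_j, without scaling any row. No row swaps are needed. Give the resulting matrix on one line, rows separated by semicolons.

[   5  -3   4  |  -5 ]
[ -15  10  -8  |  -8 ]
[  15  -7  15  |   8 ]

Forward elimination:
R2 <- R2 - (-3)*R1:  [   0    1    4  -23 ]
R3 <- R3 - (3)*R1:  [  0   2   3  23 ]
R3 <- R3 - (2)*R2:  [  0   0  -5  69 ]
Row echelon form:
[ 5  -3   4  |   -5 ]
[ 0   1   4  |  -23 ]
[ 0   0  -5  |   69 ]

REF = [5 -3 4 -5; 0 1 4 -23; 0 0 -5 69]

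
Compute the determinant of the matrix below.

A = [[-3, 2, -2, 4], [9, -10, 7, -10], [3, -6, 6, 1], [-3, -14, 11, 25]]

det(A) = 144

Forward elimination:
R2 <- R2 - (-3)*R1:  [  0  -4   1   2 ]
R3 <- R3 - (-1)*R1:  [  0  -4   4   5 ]
R4 <- R4 - (1)*R1:  [   0  -16   13   21 ]
R3 <- R3 - (1)*R2:  [ 0  0  3  3 ]
R4 <- R4 - (4)*R2:  [  0   0   9  13 ]
R4 <- R4 - (3)*R3:  [ 0  0  0  4 ]
Upper-triangular form:
[ -3   2  -2  4 ]
[  0  -4   1  2 ]
[  0   0   3  3 ]
[  0   0   0  4 ]
det(A) = (-1)^0 * (-3) * (-4) * (3) * (4) = 144  (0 row swaps -> sign +1)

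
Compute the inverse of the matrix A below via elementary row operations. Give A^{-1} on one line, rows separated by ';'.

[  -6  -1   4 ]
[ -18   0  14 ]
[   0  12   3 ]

Gauss-Jordan on [A | I]:
R1 <- (1/-6)*R1:  [    1   1/6  -2/3  |  -1/6     0     0 ]
R2 <- R2 - (-18)*R1:  [  0   3   2  |  -3   1   0 ]
R2 <- (1/3)*R2:  [   0    1  2/3  |   -1  1/3    0 ]
R1 <- R1 - (1/6)*R2:  [     1      0   -7/9  |      0  -1/18      0 ]
R3 <- R3 - (12)*R2:  [  0   0  -5  |  12  -4   1 ]
R3 <- (1/-5)*R3:  [     0      0      1  |  -12/5    4/5   -1/5 ]
R1 <- R1 - (-7/9)*R3:  [      1       0       0  |  -28/15   17/30   -7/45 ]
R2 <- R2 - (2/3)*R3:  [    0     1     0  |   3/5  -1/5  2/15 ]
Right block of [I | A^{-1}] is the inverse:
[ -28/15  17/30  -7/45 ]
[    3/5   -1/5   2/15 ]
[  -12/5    4/5   -1/5 ]

inverse = [-28/15 17/30 -7/45; 3/5 -1/5 2/15; -12/5 4/5 -1/5]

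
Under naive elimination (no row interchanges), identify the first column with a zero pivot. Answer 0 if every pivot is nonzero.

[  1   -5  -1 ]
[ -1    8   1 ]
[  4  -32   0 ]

first zero-pivot column = 0

Naive forward elimination:
R2 <- R2 - (-1)*R1:  [ 0  3  0 ]
R3 <- R3 - (4)*R1:  [   0  -12    4 ]
R3 <- R3 - (-4)*R2:  [ 0  0  4 ]
All pivots nonzero; naive elimination completes without hitting a zero pivot.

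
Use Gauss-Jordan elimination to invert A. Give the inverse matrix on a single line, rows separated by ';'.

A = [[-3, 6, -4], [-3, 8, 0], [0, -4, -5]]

Gauss-Jordan on [A | I]:
R1 <- (1/-3)*R1:  [    1    -2   4/3  |  -1/3     0     0 ]
R2 <- R2 - (-3)*R1:  [  0   2   4  |  -1   1   0 ]
R2 <- (1/2)*R2:  [    0     1     2  |  -1/2   1/2     0 ]
R1 <- R1 - (-2)*R2:  [    1     0  16/3  |  -4/3     1     0 ]
R3 <- R3 - (-4)*R2:  [  0   0   3  |  -2   2   1 ]
R3 <- (1/3)*R3:  [    0     0     1  |  -2/3   2/3   1/3 ]
R1 <- R1 - (16/3)*R3:  [     1      0      0  |   20/9  -23/9  -16/9 ]
R2 <- R2 - (2)*R3:  [    0     1     0  |   5/6  -5/6  -2/3 ]
Right block of [I | A^{-1}] is the inverse:
[ 20/9  -23/9  -16/9 ]
[  5/6   -5/6   -2/3 ]
[ -2/3    2/3    1/3 ]

inverse = [20/9 -23/9 -16/9; 5/6 -5/6 -2/3; -2/3 2/3 1/3]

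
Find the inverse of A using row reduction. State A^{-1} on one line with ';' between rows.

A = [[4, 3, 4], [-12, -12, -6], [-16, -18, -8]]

Gauss-Jordan on [A | I]:
R1 <- (1/4)*R1:  [   1  3/4    1  |  1/4    0    0 ]
R2 <- R2 - (-12)*R1:  [  0  -3   6  |   3   1   0 ]
R3 <- R3 - (-16)*R1:  [  0  -6   8  |   4   0   1 ]
R2 <- (1/-3)*R2:  [    0     1    -2  |    -1  -1/3     0 ]
R1 <- R1 - (3/4)*R2:  [   1    0  5/2  |    1  1/4    0 ]
R3 <- R3 - (-6)*R2:  [  0   0  -4  |  -2  -2   1 ]
R3 <- (1/-4)*R3:  [    0     0     1  |   1/2   1/2  -1/4 ]
R1 <- R1 - (5/2)*R3:  [    1     0     0  |  -1/4    -1   5/8 ]
R2 <- R2 - (-2)*R3:  [    0     1     0  |     0   2/3  -1/2 ]
Right block of [I | A^{-1}] is the inverse:
[ -1/4   -1   5/8 ]
[    0  2/3  -1/2 ]
[  1/2  1/2  -1/4 ]

inverse = [-1/4 -1 5/8; 0 2/3 -1/2; 1/2 1/2 -1/4]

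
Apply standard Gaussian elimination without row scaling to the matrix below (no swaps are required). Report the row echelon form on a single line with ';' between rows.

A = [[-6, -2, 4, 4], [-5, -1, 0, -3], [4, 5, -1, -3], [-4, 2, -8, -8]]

REF = [-6 -2 4 4; 0 2/3 -10/3 -19/3; 0 0 20 69/2; 0 0 0 213/20]

Forward elimination:
R2 <- R2 - (5/6)*R1:  [     0    2/3  -10/3  -19/3 ]
R3 <- R3 - (-2/3)*R1:  [    0  11/3   5/3  -1/3 ]
R4 <- R4 - (2/3)*R1:  [     0   10/3  -32/3  -32/3 ]
R3 <- R3 - (11/2)*R2:  [    0     0    20  69/2 ]
R4 <- R4 - (5)*R2:  [  0   0   6  21 ]
R4 <- R4 - (3/10)*R3:  [      0       0       0  213/20 ]
Row echelon form:
[ -6   -2      4       4 ]
[  0  2/3  -10/3   -19/3 ]
[  0    0     20    69/2 ]
[  0    0      0  213/20 ]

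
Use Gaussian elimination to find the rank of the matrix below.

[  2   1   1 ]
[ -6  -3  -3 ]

Row reduction:
R2 <- R2 - (-3)*R1:  [ 0  0  0 ]
Row echelon form:
[ 2  1  1 ]
[ 0  0  0 ]
Nonzero rows / pivot columns: 1

rank(A) = 1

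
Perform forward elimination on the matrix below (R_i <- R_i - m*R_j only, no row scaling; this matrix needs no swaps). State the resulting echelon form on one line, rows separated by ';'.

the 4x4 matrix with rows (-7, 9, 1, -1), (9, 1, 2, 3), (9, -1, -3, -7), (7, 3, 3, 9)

Forward elimination:
R2 <- R2 - (-9/7)*R1:  [    0  88/7  23/7  12/7 ]
R3 <- R3 - (-9/7)*R1:  [     0   74/7  -12/7  -58/7 ]
R4 <- R4 - (-1)*R1:  [  0  12   4   8 ]
R3 <- R3 - (37/44)*R2:  [       0        0  -197/44  -107/11 ]
R4 <- R4 - (21/22)*R2:  [     0      0  19/22  70/11 ]
R4 <- R4 - (-38/197)*R3:  [       0        0        0  884/197 ]
Row echelon form:
[ -7     9        1       -1 ]
[  0  88/7     23/7     12/7 ]
[  0     0  -197/44  -107/11 ]
[  0     0        0  884/197 ]

REF = [-7 9 1 -1; 0 88/7 23/7 12/7; 0 0 -197/44 -107/11; 0 0 0 884/197]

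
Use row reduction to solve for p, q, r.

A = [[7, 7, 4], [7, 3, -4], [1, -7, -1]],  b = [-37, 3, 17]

(-1, -2, -4)

Forward elimination on [A|b]:
R2 <- R2 - (1)*R1:  [  0  -4  -8  40 ]
R3 <- R3 - (1/7)*R1:  [     0     -8  -11/7  156/7 ]
R3 <- R3 - (2)*R2:  [      0       0   101/7  -404/7 ]
Row echelon form:
[ 7   7      4  |     -37 ]
[ 0  -4     -8  |      40 ]
[ 0   0  101/7  |  -404/7 ]
Back-substitution:
r = (-404/7) / (101/7) = -4
q = (40 - (-8)*(-4)) / -4 = -2
p = (-37 - (7)*(-2) - (4)*(-4)) / 7 = -1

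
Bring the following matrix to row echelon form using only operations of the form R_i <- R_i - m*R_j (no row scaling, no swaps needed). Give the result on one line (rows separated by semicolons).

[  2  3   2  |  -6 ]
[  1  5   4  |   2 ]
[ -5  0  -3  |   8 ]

Forward elimination:
R2 <- R2 - (1/2)*R1:  [   0  7/2    3    5 ]
R3 <- R3 - (-5/2)*R1:  [    0  15/2     2    -7 ]
R3 <- R3 - (15/7)*R2:  [      0       0   -31/7  -124/7 ]
Row echelon form:
[ 2    3      2  |      -6 ]
[ 0  7/2      3  |       5 ]
[ 0    0  -31/7  |  -124/7 ]

REF = [2 3 2 -6; 0 7/2 3 5; 0 0 -31/7 -124/7]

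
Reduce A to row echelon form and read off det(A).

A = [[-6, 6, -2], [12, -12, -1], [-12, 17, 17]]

det(A) = -150

Forward elimination:
R2 <- R2 - (-2)*R1:  [  0   0  -5 ]
R3 <- R3 - (2)*R1:  [  0   5  21 ]
R2 <-> R3   (pivot in column 2 was zero)
[ -6  6  -2 ]
[  0  5  21 ]
[  0  0  -5 ]
Upper-triangular form:
[ -6  6  -2 ]
[  0  5  21 ]
[  0  0  -5 ]
det(A) = (-1)^1 * (-6) * (5) * (-5) = -150  (1 row swap -> sign -1)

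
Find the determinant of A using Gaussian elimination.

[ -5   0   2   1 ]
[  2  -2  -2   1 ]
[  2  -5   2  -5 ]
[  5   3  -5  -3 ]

Forward elimination:
R2 <- R2 - (-2/5)*R1:  [    0    -2  -6/5   7/5 ]
R3 <- R3 - (-2/5)*R1:  [     0     -5   14/5  -23/5 ]
R4 <- R4 - (-1)*R1:  [  0   3  -3  -2 ]
R3 <- R3 - (5/2)*R2:  [      0       0    29/5  -81/10 ]
R4 <- R4 - (-3/2)*R2:  [     0      0  -24/5   1/10 ]
R4 <- R4 - (-24/29)*R3:  [       0        0        0  -383/58 ]
Upper-triangular form:
[ -5   0     2        1 ]
[  0  -2  -6/5      7/5 ]
[  0   0  29/5   -81/10 ]
[  0   0     0  -383/58 ]
det(A) = (-1)^0 * (-5) * (-2) * (29/5) * (-383/58) = -383  (0 row swaps -> sign +1)

det(A) = -383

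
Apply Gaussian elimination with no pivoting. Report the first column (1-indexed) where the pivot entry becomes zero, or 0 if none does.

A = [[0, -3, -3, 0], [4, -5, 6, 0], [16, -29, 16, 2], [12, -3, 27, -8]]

Naive forward elimination:
Pivot entry (1,1) is zero but row 2 has 4 in column 1 -> naive elimination stops; a row interchange (e.g. R1 <-> R2) would be required here.

first zero-pivot column = 1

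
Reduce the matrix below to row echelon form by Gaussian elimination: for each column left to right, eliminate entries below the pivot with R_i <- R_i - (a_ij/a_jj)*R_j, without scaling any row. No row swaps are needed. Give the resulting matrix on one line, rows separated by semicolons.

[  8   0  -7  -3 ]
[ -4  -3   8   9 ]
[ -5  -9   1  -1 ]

REF = [8 0 -7 -3; 0 -3 9/2 15/2; 0 0 -135/8 -203/8]

Forward elimination:
R2 <- R2 - (-1/2)*R1:  [    0    -3   9/2  15/2 ]
R3 <- R3 - (-5/8)*R1:  [     0     -9  -27/8  -23/8 ]
R3 <- R3 - (3)*R2:  [      0       0  -135/8  -203/8 ]
Row echelon form:
[ 8   0      -7      -3 ]
[ 0  -3     9/2    15/2 ]
[ 0   0  -135/8  -203/8 ]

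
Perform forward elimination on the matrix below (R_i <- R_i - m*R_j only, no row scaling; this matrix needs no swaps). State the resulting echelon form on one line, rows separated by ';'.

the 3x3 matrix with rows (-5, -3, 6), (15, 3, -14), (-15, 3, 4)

REF = [-5 -3 6; 0 -6 4; 0 0 -6]

Forward elimination:
R2 <- R2 - (-3)*R1:  [  0  -6   4 ]
R3 <- R3 - (3)*R1:  [   0   12  -14 ]
R3 <- R3 - (-2)*R2:  [  0   0  -6 ]
Row echelon form:
[ -5  -3   6 ]
[  0  -6   4 ]
[  0   0  -6 ]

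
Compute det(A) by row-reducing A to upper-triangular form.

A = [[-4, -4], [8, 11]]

det(A) = -12

Forward elimination:
R2 <- R2 - (-2)*R1:  [ 0  3 ]
Upper-triangular form:
[ -4  -4 ]
[  0   3 ]
det(A) = (-1)^0 * (-4) * (3) = -12  (0 row swaps -> sign +1)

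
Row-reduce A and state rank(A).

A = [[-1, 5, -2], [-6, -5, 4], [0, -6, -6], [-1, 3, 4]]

rank(A) = 3

Row reduction:
R2 <- R2 - (6)*R1:  [   0  -35   16 ]
R4 <- R4 - (1)*R1:  [  0  -2   6 ]
R3 <- R3 - (6/35)*R2:  [       0        0  -306/35 ]
R4 <- R4 - (2/35)*R2:  [      0       0  178/35 ]
R4 <- R4 - (-89/153)*R3:  [ 0  0  0 ]
Row echelon form:
[ -1    5       -2 ]
[  0  -35       16 ]
[  0    0  -306/35 ]
[  0    0        0 ]
Nonzero rows / pivot columns: 3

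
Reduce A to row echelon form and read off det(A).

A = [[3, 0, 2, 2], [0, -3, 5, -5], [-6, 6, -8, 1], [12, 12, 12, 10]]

det(A) = -108

Forward elimination:
R3 <- R3 - (-2)*R1:  [  0   6  -4   5 ]
R4 <- R4 - (4)*R1:  [  0  12   4   2 ]
R3 <- R3 - (-2)*R2:  [  0   0   6  -5 ]
R4 <- R4 - (-4)*R2:  [   0    0   24  -18 ]
R4 <- R4 - (4)*R3:  [ 0  0  0  2 ]
Upper-triangular form:
[ 3   0  2   2 ]
[ 0  -3  5  -5 ]
[ 0   0  6  -5 ]
[ 0   0  0   2 ]
det(A) = (-1)^0 * (3) * (-3) * (6) * (2) = -108  (0 row swaps -> sign +1)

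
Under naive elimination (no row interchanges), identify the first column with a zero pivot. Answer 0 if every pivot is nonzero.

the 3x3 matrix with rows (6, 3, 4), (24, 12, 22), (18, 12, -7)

first zero-pivot column = 2

Naive forward elimination:
R2 <- R2 - (4)*R1:  [ 0  0  6 ]
R3 <- R3 - (3)*R1:  [   0    3  -19 ]
Matrix at this point:
[ 6  3    4 ]
[ 0  0    6 ]
[ 0  3  -19 ]
Pivot entry (2,2) is zero but row 3 has 3 in column 2 -> naive elimination stops; a row interchange (e.g. R2 <-> R3) would be required here.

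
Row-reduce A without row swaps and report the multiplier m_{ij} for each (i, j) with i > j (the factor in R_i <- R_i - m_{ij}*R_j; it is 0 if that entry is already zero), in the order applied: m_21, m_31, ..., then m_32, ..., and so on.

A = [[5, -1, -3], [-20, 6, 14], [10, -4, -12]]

multipliers: -4, 2, -1

Forward elimination:
R2 <- R2 - (-4)*R1:  [ 0  2  2 ]
R3 <- R3 - (2)*R1:  [  0  -2  -6 ]
R3 <- R3 - (-1)*R2:  [  0   0  -4 ]
Multipliers (in order of application): m_{21} = -4, m_{31} = 2, m_{32} = -1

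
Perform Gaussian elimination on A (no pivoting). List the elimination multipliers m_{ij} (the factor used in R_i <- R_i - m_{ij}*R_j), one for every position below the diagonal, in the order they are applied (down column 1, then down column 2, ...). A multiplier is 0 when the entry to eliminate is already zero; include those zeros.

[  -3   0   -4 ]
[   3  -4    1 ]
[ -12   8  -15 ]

Forward elimination:
R2 <- R2 - (-1)*R1:  [  0  -4  -3 ]
R3 <- R3 - (4)*R1:  [ 0  8  1 ]
R3 <- R3 - (-2)*R2:  [  0   0  -5 ]
Multipliers (in order of application): m_{21} = -1, m_{31} = 4, m_{32} = -2

multipliers: -1, 4, -2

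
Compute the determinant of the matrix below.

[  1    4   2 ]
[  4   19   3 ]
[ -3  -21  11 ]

det(A) = 6

Forward elimination:
R2 <- R2 - (4)*R1:  [  0   3  -5 ]
R3 <- R3 - (-3)*R1:  [  0  -9  17 ]
R3 <- R3 - (-3)*R2:  [ 0  0  2 ]
Upper-triangular form:
[ 1  4   2 ]
[ 0  3  -5 ]
[ 0  0   2 ]
det(A) = (-1)^0 * (1) * (3) * (2) = 6  (0 row swaps -> sign +1)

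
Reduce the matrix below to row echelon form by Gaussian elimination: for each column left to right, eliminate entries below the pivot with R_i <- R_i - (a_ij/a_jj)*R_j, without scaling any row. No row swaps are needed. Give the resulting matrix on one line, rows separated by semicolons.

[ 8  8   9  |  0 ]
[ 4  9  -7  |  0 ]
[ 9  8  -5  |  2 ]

REF = [8 8 9 0; 0 5 -23/2 0; 0 0 -697/40 2]

Forward elimination:
R2 <- R2 - (1/2)*R1:  [     0      5  -23/2      0 ]
R3 <- R3 - (9/8)*R1:  [      0      -1  -121/8       2 ]
R3 <- R3 - (-1/5)*R2:  [       0        0  -697/40        2 ]
Row echelon form:
[ 8  8        9  |  0 ]
[ 0  5    -23/2  |  0 ]
[ 0  0  -697/40  |  2 ]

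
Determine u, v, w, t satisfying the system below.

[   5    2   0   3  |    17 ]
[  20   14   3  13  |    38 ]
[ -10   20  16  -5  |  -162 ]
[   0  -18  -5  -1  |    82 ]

(5, -4, -2, 0)

Forward elimination on [A|b]:
R2 <- R2 - (4)*R1:  [   0    6    3    1  -30 ]
R3 <- R3 - (-2)*R1:  [    0    24    16     1  -128 ]
R3 <- R3 - (4)*R2:  [  0   0   4  -3  -8 ]
R4 <- R4 - (-3)*R2:  [  0   0   4   2  -8 ]
R4 <- R4 - (1)*R3:  [ 0  0  0  5  0 ]
Row echelon form:
[ 5  2  0   3  |   17 ]
[ 0  6  3   1  |  -30 ]
[ 0  0  4  -3  |   -8 ]
[ 0  0  0   5  |    0 ]
Back-substitution:
t = (0) / 5 = 0
w = (-8 - (-3)*(0)) / 4 = -2
v = (-30 - (3)*(-2) - (1)*(0)) / 6 = -4
u = (17 - (2)*(-4) - (3)*(0)) / 5 = 5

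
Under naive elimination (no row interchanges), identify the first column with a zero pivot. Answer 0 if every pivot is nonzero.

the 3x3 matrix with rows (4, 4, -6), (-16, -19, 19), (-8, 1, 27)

Naive forward elimination:
R2 <- R2 - (-4)*R1:  [  0  -3  -5 ]
R3 <- R3 - (-2)*R1:  [  0   9  15 ]
R3 <- R3 - (-3)*R2:  [ 0  0  0 ]
Matrix at this point:
[ 4   4  -6 ]
[ 0  -3  -5 ]
[ 0   0   0 ]
Pivot entry (3,3) in the last row is zero and there are no rows below to swap with -> zero pivot in column 3 (A is singular).

first zero-pivot column = 3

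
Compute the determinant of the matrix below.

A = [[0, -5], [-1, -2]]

Forward elimination:
R1 <-> R2   (pivot in column 1 was zero)
[ -1  -2 ]
[  0  -5 ]
Upper-triangular form:
[ -1  -2 ]
[  0  -5 ]
det(A) = (-1)^1 * (-1) * (-5) = -5  (1 row swap -> sign -1)

det(A) = -5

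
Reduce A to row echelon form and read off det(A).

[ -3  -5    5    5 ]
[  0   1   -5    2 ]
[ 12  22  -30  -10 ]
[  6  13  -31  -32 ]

Forward elimination:
R3 <- R3 - (-4)*R1:  [   0    2  -10   10 ]
R4 <- R4 - (-2)*R1:  [   0    3  -21  -22 ]
R3 <- R3 - (2)*R2:  [ 0  0  0  6 ]
R4 <- R4 - (3)*R2:  [   0    0   -6  -28 ]
R3 <-> R4   (pivot in column 3 was zero)
[ -3  -5   5    5 ]
[  0   1  -5    2 ]
[  0   0  -6  -28 ]
[  0   0   0    6 ]
Upper-triangular form:
[ -3  -5   5    5 ]
[  0   1  -5    2 ]
[  0   0  -6  -28 ]
[  0   0   0    6 ]
det(A) = (-1)^1 * (-3) * (1) * (-6) * (6) = -108  (1 row swap -> sign -1)

det(A) = -108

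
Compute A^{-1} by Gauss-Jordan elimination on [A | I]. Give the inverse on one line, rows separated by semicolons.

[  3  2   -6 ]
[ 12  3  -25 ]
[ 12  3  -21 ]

inverse = [-1/5 -2/5 8/15; 4/5 -3/20 -1/20; 0 -1/4 1/4]

Gauss-Jordan on [A | I]:
R1 <- (1/3)*R1:  [   1  2/3   -2  |  1/3    0    0 ]
R2 <- R2 - (12)*R1:  [  0  -5  -1  |  -4   1   0 ]
R3 <- R3 - (12)*R1:  [  0  -5   3  |  -4   0   1 ]
R2 <- (1/-5)*R2:  [    0     1   1/5  |   4/5  -1/5     0 ]
R1 <- R1 - (2/3)*R2:  [      1       0  -32/15  |    -1/5    2/15       0 ]
R3 <- R3 - (-5)*R2:  [  0   0   4  |   0  -1   1 ]
R3 <- (1/4)*R3:  [    0     0     1  |     0  -1/4   1/4 ]
R1 <- R1 - (-32/15)*R3:  [    1     0     0  |  -1/5  -2/5  8/15 ]
R2 <- R2 - (1/5)*R3:  [     0      1      0  |    4/5  -3/20  -1/20 ]
Right block of [I | A^{-1}] is the inverse:
[ -1/5   -2/5   8/15 ]
[  4/5  -3/20  -1/20 ]
[    0   -1/4    1/4 ]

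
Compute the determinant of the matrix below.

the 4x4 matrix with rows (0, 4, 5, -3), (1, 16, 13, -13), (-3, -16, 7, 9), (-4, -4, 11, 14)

Forward elimination:
R1 <-> R2   (pivot in column 1 was zero)
[  1   16  13  -13 ]
[  0    4   5   -3 ]
[ -3  -16   7    9 ]
[ -4   -4  11   14 ]
R3 <- R3 - (-3)*R1:  [   0   32   46  -30 ]
R4 <- R4 - (-4)*R1:  [   0   60   63  -38 ]
R3 <- R3 - (8)*R2:  [  0   0   6  -6 ]
R4 <- R4 - (15)*R2:  [   0    0  -12    7 ]
R4 <- R4 - (-2)*R3:  [  0   0   0  -5 ]
Upper-triangular form:
[ 1  16  13  -13 ]
[ 0   4   5   -3 ]
[ 0   0   6   -6 ]
[ 0   0   0   -5 ]
det(A) = (-1)^1 * (1) * (4) * (6) * (-5) = 120  (1 row swap -> sign -1)

det(A) = 120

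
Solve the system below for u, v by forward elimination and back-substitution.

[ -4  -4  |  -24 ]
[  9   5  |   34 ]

(1, 5)

Forward elimination on [A|b]:
R2 <- R2 - (-9/4)*R1:  [   0   -4  -20 ]
Row echelon form:
[ -4  -4  |  -24 ]
[  0  -4  |  -20 ]
Back-substitution:
v = (-20) / -4 = 5
u = (-24 - (-4)*(5)) / -4 = 1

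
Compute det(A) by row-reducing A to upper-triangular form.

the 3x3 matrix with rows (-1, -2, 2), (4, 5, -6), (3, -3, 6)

Forward elimination:
R2 <- R2 - (-4)*R1:  [  0  -3   2 ]
R3 <- R3 - (-3)*R1:  [  0  -9  12 ]
R3 <- R3 - (3)*R2:  [ 0  0  6 ]
Upper-triangular form:
[ -1  -2  2 ]
[  0  -3  2 ]
[  0   0  6 ]
det(A) = (-1)^0 * (-1) * (-3) * (6) = 18  (0 row swaps -> sign +1)

det(A) = 18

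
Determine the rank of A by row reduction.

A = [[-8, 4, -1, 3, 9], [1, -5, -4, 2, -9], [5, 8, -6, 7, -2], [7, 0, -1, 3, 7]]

rank(A) = 4

Row reduction:
R2 <- R2 - (-1/8)*R1:  [     0   -9/2  -33/8   19/8  -63/8 ]
R3 <- R3 - (-5/8)*R1:  [     0   21/2  -53/8   71/8   29/8 ]
R4 <- R4 - (-7/8)*R1:  [     0    7/2  -15/8   45/8  119/8 ]
R3 <- R3 - (-7/3)*R2:  [      0       0   -65/4  173/12   -59/4 ]
R4 <- R4 - (-7/9)*R2:  [      0       0  -61/12  269/36    35/4 ]
R4 <- R4 - (61/195)*R3:  [        0         0         0  1733/585  2606/195 ]
Row echelon form:
[ -8     4     -1         3         9 ]
[  0  -9/2  -33/8      19/8     -63/8 ]
[  0     0  -65/4    173/12     -59/4 ]
[  0     0      0  1733/585  2606/195 ]
Nonzero rows / pivot columns: 4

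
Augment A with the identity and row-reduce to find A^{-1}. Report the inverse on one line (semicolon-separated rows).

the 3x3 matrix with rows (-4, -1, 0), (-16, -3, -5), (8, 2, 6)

inverse = [1/3 -1/4 -5/24; -7/3 1 5/6; 1/3 0 1/6]

Gauss-Jordan on [A | I]:
R1 <- (1/-4)*R1:  [    1   1/4     0  |  -1/4     0     0 ]
R2 <- R2 - (-16)*R1:  [  0   1  -5  |  -4   1   0 ]
R3 <- R3 - (8)*R1:  [ 0  0  6  |  2  0  1 ]
R1 <- R1 - (1/4)*R2:  [    1     0   5/4  |   3/4  -1/4     0 ]
R3 <- (1/6)*R3:  [   0    0    1  |  1/3    0  1/6 ]
R1 <- R1 - (5/4)*R3:  [     1      0      0  |    1/3   -1/4  -5/24 ]
R2 <- R2 - (-5)*R3:  [    0     1     0  |  -7/3     1   5/6 ]
Right block of [I | A^{-1}] is the inverse:
[  1/3  -1/4  -5/24 ]
[ -7/3     1    5/6 ]
[  1/3     0    1/6 ]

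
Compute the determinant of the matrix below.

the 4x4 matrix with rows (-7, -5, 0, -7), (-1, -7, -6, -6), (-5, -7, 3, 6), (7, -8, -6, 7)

det(A) = -1017

Forward elimination:
R2 <- R2 - (1/7)*R1:  [     0  -44/7     -6     -5 ]
R3 <- R3 - (5/7)*R1:  [     0  -24/7      3     11 ]
R4 <- R4 - (-1)*R1:  [   0  -13   -6    0 ]
R3 <- R3 - (6/11)*R2:  [      0       0   69/11  151/11 ]
R4 <- R4 - (91/44)*R2:  [      0       0  141/22  455/44 ]
R4 <- R4 - (47/46)*R3:  [       0        0        0  -339/92 ]
Upper-triangular form:
[ -7     -5      0       -7 ]
[  0  -44/7     -6       -5 ]
[  0      0  69/11   151/11 ]
[  0      0      0  -339/92 ]
det(A) = (-1)^0 * (-7) * (-44/7) * (69/11) * (-339/92) = -1017  (0 row swaps -> sign +1)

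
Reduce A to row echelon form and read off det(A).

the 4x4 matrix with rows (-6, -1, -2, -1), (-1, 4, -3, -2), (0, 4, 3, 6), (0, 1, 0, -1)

Forward elimination:
R2 <- R2 - (1/6)*R1:  [     0   25/6   -8/3  -11/6 ]
R3 <- R3 - (24/25)*R2:  [      0       0  139/25  194/25 ]
R4 <- R4 - (6/25)*R2:  [      0       0   16/25  -14/25 ]
R4 <- R4 - (16/139)*R3:  [        0         0         0  -202/139 ]
Upper-triangular form:
[ -6    -1      -2        -1 ]
[  0  25/6    -8/3     -11/6 ]
[  0     0  139/25    194/25 ]
[  0     0       0  -202/139 ]
det(A) = (-1)^0 * (-6) * (25/6) * (139/25) * (-202/139) = 202  (0 row swaps -> sign +1)

det(A) = 202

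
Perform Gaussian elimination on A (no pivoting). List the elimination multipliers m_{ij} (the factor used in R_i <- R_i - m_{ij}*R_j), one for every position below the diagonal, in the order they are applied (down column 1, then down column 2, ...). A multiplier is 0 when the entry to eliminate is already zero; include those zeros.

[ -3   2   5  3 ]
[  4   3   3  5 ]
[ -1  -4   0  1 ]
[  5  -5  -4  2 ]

multipliers: -4/3, 1/3, -5/3, -14/17, -5/17, 122/107

Forward elimination:
R2 <- R2 - (-4/3)*R1:  [    0  17/3  29/3     9 ]
R3 <- R3 - (1/3)*R1:  [     0  -14/3   -5/3      0 ]
R4 <- R4 - (-5/3)*R1:  [    0  -5/3  13/3     7 ]
R3 <- R3 - (-14/17)*R2:  [      0       0  107/17  126/17 ]
R4 <- R4 - (-5/17)*R2:  [      0       0  122/17  164/17 ]
R4 <- R4 - (122/107)*R3:  [       0        0        0  128/107 ]
Multipliers (in order of application): m_{21} = -4/3, m_{31} = 1/3, m_{41} = -5/3, m_{32} = -14/17, m_{42} = -5/17, m_{43} = 122/107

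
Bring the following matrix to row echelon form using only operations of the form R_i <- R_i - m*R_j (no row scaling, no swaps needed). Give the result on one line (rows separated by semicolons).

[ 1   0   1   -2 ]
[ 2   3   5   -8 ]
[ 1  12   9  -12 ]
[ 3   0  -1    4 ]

Forward elimination:
R2 <- R2 - (2)*R1:  [  0   3   3  -4 ]
R3 <- R3 - (1)*R1:  [   0   12    8  -10 ]
R4 <- R4 - (3)*R1:  [  0   0  -4  10 ]
R3 <- R3 - (4)*R2:  [  0   0  -4   6 ]
R4 <- R4 - (1)*R3:  [ 0  0  0  4 ]
Row echelon form:
[ 1  0   1  -2 ]
[ 0  3   3  -4 ]
[ 0  0  -4   6 ]
[ 0  0   0   4 ]

REF = [1 0 1 -2; 0 3 3 -4; 0 0 -4 6; 0 0 0 4]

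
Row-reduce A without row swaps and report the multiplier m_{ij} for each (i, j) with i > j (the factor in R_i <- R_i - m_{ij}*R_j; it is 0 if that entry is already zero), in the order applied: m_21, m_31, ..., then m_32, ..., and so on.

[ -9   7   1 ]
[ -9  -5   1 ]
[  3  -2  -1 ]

Forward elimination:
R2 <- R2 - (1)*R1:  [   0  -12    0 ]
R3 <- R3 - (-1/3)*R1:  [    0   1/3  -2/3 ]
R3 <- R3 - (-1/36)*R2:  [    0     0  -2/3 ]
Multipliers (in order of application): m_{21} = 1, m_{31} = -1/3, m_{32} = -1/36

multipliers: 1, -1/3, -1/36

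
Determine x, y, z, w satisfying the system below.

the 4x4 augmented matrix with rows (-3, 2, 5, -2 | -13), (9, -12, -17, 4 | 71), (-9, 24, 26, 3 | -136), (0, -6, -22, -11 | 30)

Forward elimination on [A|b]:
R2 <- R2 - (-3)*R1:  [  0  -6  -2  -2  32 ]
R3 <- R3 - (3)*R1:  [   0   18   11    9  -97 ]
R3 <- R3 - (-3)*R2:  [  0   0   5   3  -1 ]
R4 <- R4 - (1)*R2:  [   0    0  -20   -9   -2 ]
R4 <- R4 - (-4)*R3:  [  0   0   0   3  -6 ]
Row echelon form:
[ -3   2   5  -2  |  -13 ]
[  0  -6  -2  -2  |   32 ]
[  0   0   5   3  |   -1 ]
[  0   0   0   3  |   -6 ]
Back-substitution:
w = (-6) / 3 = -2
z = (-1 - (3)*(-2)) / 5 = 1
y = (32 - (-2)*(1) - (-2)*(-2)) / -6 = -5
x = (-13 - (2)*(-5) - (5)*(1) - (-2)*(-2)) / -3 = 4

(4, -5, 1, -2)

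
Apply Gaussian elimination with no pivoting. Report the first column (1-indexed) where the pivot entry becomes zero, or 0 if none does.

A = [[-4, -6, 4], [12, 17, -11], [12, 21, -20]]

Naive forward elimination:
R2 <- R2 - (-3)*R1:  [  0  -1   1 ]
R3 <- R3 - (-3)*R1:  [  0   3  -8 ]
R3 <- R3 - (-3)*R2:  [  0   0  -5 ]
All pivots nonzero; naive elimination completes without hitting a zero pivot.

first zero-pivot column = 0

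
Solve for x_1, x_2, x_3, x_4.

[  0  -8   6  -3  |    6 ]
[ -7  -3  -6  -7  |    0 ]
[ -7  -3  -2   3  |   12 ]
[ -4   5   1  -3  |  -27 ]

(1, -3, -2, 2)

Forward elimination on [A|b]:
R1 <-> R2   (pivot in column 1 was zero)
[ -7  -3  -6  -7    0 ]
[  0  -8   6  -3    6 ]
[ -7  -3  -2   3   12 ]
[ -4   5   1  -3  -27 ]
R3 <- R3 - (1)*R1:  [  0   0   4  10  12 ]
R4 <- R4 - (4/7)*R1:  [    0  47/7  31/7     1   -27 ]
R4 <- R4 - (-47/56)*R2:  [       0        0   265/28   -85/56  -615/28 ]
R4 <- R4 - (265/112)*R3:  [       0        0        0  -705/28  -705/14 ]
Row echelon form:
[ -7  -3  -6       -7  |        0 ]
[  0  -8   6       -3  |        6 ]
[  0   0   4       10  |       12 ]
[  0   0   0  -705/28  |  -705/14 ]
Back-substitution:
x_4 = (-705/14) / (-705/28) = 2
x_3 = (12 - (10)*(2)) / 4 = -2
x_2 = (6 - (6)*(-2) - (-3)*(2)) / -8 = -3
x_1 = (0 - (-3)*(-3) - (-6)*(-2) - (-7)*(2)) / -7 = 1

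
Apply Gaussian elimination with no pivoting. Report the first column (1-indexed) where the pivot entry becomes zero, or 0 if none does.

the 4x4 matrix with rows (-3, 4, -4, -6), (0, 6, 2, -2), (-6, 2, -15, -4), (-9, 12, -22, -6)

first zero-pivot column = 4

Naive forward elimination:
R3 <- R3 - (2)*R1:  [  0  -6  -7   8 ]
R4 <- R4 - (3)*R1:  [   0    0  -10   12 ]
R3 <- R3 - (-1)*R2:  [  0   0  -5   6 ]
R4 <- R4 - (2)*R3:  [ 0  0  0  0 ]
Matrix at this point:
[ -3  4  -4  -6 ]
[  0  6   2  -2 ]
[  0  0  -5   6 ]
[  0  0   0   0 ]
Pivot entry (4,4) in the last row is zero and there are no rows below to swap with -> zero pivot in column 4 (A is singular).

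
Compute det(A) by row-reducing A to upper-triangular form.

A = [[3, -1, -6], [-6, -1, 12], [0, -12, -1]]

det(A) = 9

Forward elimination:
R2 <- R2 - (-2)*R1:  [  0  -3   0 ]
R3 <- R3 - (4)*R2:  [  0   0  -1 ]
Upper-triangular form:
[ 3  -1  -6 ]
[ 0  -3   0 ]
[ 0   0  -1 ]
det(A) = (-1)^0 * (3) * (-3) * (-1) = 9  (0 row swaps -> sign +1)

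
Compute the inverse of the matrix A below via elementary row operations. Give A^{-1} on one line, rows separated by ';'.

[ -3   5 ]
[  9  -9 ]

inverse = [1/2 5/18; 1/2 1/6]

Gauss-Jordan on [A | I]:
R1 <- (1/-3)*R1:  [    1  -5/3  |  -1/3     0 ]
R2 <- R2 - (9)*R1:  [ 0  6  |  3  1 ]
R2 <- (1/6)*R2:  [   0    1  |  1/2  1/6 ]
R1 <- R1 - (-5/3)*R2:  [    1     0  |   1/2  5/18 ]
Right block of [I | A^{-1}] is the inverse:
[ 1/2  5/18 ]
[ 1/2   1/6 ]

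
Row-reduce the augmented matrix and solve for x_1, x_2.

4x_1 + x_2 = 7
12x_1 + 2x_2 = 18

(1, 3)

Forward elimination on [A|b]:
R2 <- R2 - (3)*R1:  [  0  -1  -3 ]
Row echelon form:
[ 4   1  |   7 ]
[ 0  -1  |  -3 ]
Back-substitution:
x_2 = (-3) / -1 = 3
x_1 = (7 - (1)*(3)) / 4 = 1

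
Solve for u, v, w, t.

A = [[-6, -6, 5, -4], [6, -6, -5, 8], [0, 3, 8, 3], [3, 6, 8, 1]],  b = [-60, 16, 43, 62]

(4, 5, 2, 4)

Forward elimination on [A|b]:
R2 <- R2 - (-1)*R1:  [   0  -12    0    4  -44 ]
R4 <- R4 - (-1/2)*R1:  [    0     3  21/2    -1    32 ]
R3 <- R3 - (-1/4)*R2:  [  0   0   8   4  32 ]
R4 <- R4 - (-1/4)*R2:  [    0     0  21/2     0    21 ]
R4 <- R4 - (21/16)*R3:  [     0      0      0  -21/4    -21 ]
Row echelon form:
[ -6   -6  5     -4  |  -60 ]
[  0  -12  0      4  |  -44 ]
[  0    0  8      4  |   32 ]
[  0    0  0  -21/4  |  -21 ]
Back-substitution:
t = (-21) / (-21/4) = 4
w = (32 - (4)*(4)) / 8 = 2
v = (-44 - (4)*(4)) / -12 = 5
u = (-60 - (-6)*(5) - (5)*(2) - (-4)*(4)) / -6 = 4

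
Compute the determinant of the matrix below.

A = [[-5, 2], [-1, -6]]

det(A) = 32

Forward elimination:
R2 <- R2 - (1/5)*R1:  [     0  -32/5 ]
Upper-triangular form:
[ -5      2 ]
[  0  -32/5 ]
det(A) = (-1)^0 * (-5) * (-32/5) = 32  (0 row swaps -> sign +1)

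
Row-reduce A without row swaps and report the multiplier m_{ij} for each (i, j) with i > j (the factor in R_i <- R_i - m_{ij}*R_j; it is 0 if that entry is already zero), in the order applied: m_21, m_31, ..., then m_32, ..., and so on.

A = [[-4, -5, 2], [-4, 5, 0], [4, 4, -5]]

Forward elimination:
R2 <- R2 - (1)*R1:  [  0  10  -2 ]
R3 <- R3 - (-1)*R1:  [  0  -1  -3 ]
R3 <- R3 - (-1/10)*R2:  [     0      0  -16/5 ]
Multipliers (in order of application): m_{21} = 1, m_{31} = -1, m_{32} = -1/10

multipliers: 1, -1, -1/10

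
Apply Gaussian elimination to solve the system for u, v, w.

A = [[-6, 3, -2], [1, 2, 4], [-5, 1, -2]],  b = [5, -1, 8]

(-3, -3, 2)

Forward elimination on [A|b]:
R2 <- R2 - (-1/6)*R1:  [    0   5/2  11/3  -1/6 ]
R3 <- R3 - (5/6)*R1:  [    0  -3/2  -1/3  23/6 ]
R3 <- R3 - (-3/5)*R2:  [     0      0  28/15  56/15 ]
Row echelon form:
[ -6    3     -2  |      5 ]
[  0  5/2   11/3  |   -1/6 ]
[  0    0  28/15  |  56/15 ]
Back-substitution:
w = (56/15) / (28/15) = 2
v = (-1/6 - (11/3)*(2)) / (5/2) = -3
u = (5 - (3)*(-3) - (-2)*(2)) / -6 = -3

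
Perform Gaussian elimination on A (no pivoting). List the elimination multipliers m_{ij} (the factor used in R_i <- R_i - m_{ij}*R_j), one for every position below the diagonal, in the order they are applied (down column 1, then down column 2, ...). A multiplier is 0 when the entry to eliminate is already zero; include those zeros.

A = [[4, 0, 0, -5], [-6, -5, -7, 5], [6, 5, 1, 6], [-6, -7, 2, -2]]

Forward elimination:
R2 <- R2 - (-3/2)*R1:  [    0    -5    -7  -5/2 ]
R3 <- R3 - (3/2)*R1:  [    0     5     1  27/2 ]
R4 <- R4 - (-3/2)*R1:  [     0     -7      2  -19/2 ]
R3 <- R3 - (-1)*R2:  [  0   0  -6  11 ]
R4 <- R4 - (7/5)*R2:  [    0     0  59/5    -6 ]
R4 <- R4 - (-59/30)*R3:  [      0       0       0  469/30 ]
Multipliers (in order of application): m_{21} = -3/2, m_{31} = 3/2, m_{41} = -3/2, m_{32} = -1, m_{42} = 7/5, m_{43} = -59/30

multipliers: -3/2, 3/2, -3/2, -1, 7/5, -59/30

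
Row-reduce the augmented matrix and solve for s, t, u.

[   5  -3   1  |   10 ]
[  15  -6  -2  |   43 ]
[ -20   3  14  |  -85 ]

(3, 1, -2)

Forward elimination on [A|b]:
R2 <- R2 - (3)*R1:  [  0   3  -5  13 ]
R3 <- R3 - (-4)*R1:  [   0   -9   18  -45 ]
R3 <- R3 - (-3)*R2:  [  0   0   3  -6 ]
Row echelon form:
[ 5  -3   1  |  10 ]
[ 0   3  -5  |  13 ]
[ 0   0   3  |  -6 ]
Back-substitution:
u = (-6) / 3 = -2
t = (13 - (-5)*(-2)) / 3 = 1
s = (10 - (-3)*(1) - (1)*(-2)) / 5 = 3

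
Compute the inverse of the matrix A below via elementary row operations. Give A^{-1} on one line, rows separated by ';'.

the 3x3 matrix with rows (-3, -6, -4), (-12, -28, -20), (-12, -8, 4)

inverse = [-17/3 7/6 1/6; 6 -5/4 -1/4; -5 1 1/4]

Gauss-Jordan on [A | I]:
R1 <- (1/-3)*R1:  [    1     2   4/3  |  -1/3     0     0 ]
R2 <- R2 - (-12)*R1:  [  0  -4  -4  |  -4   1   0 ]
R3 <- R3 - (-12)*R1:  [  0  16  20  |  -4   0   1 ]
R2 <- (1/-4)*R2:  [    0     1     1  |     1  -1/4     0 ]
R1 <- R1 - (2)*R2:  [    1     0  -2/3  |  -7/3   1/2     0 ]
R3 <- R3 - (16)*R2:  [   0    0    4  |  -20    4    1 ]
R3 <- (1/4)*R3:  [   0    0    1  |   -5    1  1/4 ]
R1 <- R1 - (-2/3)*R3:  [     1      0      0  |  -17/3    7/6    1/6 ]
R2 <- R2 - (1)*R3:  [    0     1     0  |     6  -5/4  -1/4 ]
Right block of [I | A^{-1}] is the inverse:
[ -17/3   7/6   1/6 ]
[     6  -5/4  -1/4 ]
[    -5     1   1/4 ]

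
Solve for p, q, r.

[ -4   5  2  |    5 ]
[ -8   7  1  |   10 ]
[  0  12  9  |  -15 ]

Forward elimination on [A|b]:
R2 <- R2 - (2)*R1:  [  0  -3  -3   0 ]
R3 <- R3 - (-4)*R2:  [   0    0   -3  -15 ]
Row echelon form:
[ -4   5   2  |    5 ]
[  0  -3  -3  |    0 ]
[  0   0  -3  |  -15 ]
Back-substitution:
r = (-15) / -3 = 5
q = (0 - (-3)*(5)) / -3 = -5
p = (5 - (5)*(-5) - (2)*(5)) / -4 = -5

(-5, -5, 5)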